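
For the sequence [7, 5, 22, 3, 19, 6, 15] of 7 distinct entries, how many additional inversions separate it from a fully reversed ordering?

11 inversions short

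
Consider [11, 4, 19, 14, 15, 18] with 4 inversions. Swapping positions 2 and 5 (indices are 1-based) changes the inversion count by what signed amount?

+3

Positions 2 and 5 hold 4 and 15; after swapping, the array is [11, 15, 19, 14, 4, 18].
Count, for each position, how many later elements it exceeds:
11: 1
15: 2
19: 3
14: 1
4: 0
18: 0
Sum: 1 + 2 + 3 + 1 + 0 + 0 = 7
Change: 7 − 4 = +3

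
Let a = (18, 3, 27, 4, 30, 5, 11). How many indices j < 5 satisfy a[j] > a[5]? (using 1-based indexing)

The element at index 5 is 30.
Elements before it: 18, 3, 27, 4
None of them are larger than 30.

0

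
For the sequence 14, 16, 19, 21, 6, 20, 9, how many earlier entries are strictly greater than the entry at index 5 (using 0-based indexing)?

The element at index 5 is 20.
Elements before it: 14, 16, 19, 21, 6
Those larger than 20: 21

1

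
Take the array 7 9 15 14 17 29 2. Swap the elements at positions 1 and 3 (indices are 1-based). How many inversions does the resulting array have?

10

Positions 1 and 3 hold 7 and 15; after swapping, the array is [15, 9, 7, 14, 17, 29, 2].
Count, for each position, how many later elements it exceeds:
15: 4
9: 2
7: 1
14: 1
17: 1
29: 1
2: 0
Sum: 4 + 2 + 1 + 1 + 1 + 1 + 0 = 10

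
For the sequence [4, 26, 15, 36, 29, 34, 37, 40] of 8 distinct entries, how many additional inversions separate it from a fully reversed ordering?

Maximum inversions for 8 distinct elements is C(8, 2) = 8·7/2 = 28.
Current inversions — for each element, count later smaller elements:
4: 0
26: 1
15: 0
36: 2
29: 0
34: 0
37: 0
40: 0
Current total: 0 + 1 + 0 + 2 + 0 + 0 + 0 + 0 = 3
Shortfall: 28 − 3 = 25

25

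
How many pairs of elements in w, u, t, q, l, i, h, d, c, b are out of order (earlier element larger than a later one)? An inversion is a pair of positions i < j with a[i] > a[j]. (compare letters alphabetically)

45 out-of-order pairs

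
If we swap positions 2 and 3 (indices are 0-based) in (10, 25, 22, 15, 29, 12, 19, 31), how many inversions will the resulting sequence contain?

9 inversions

Positions 2 and 3 hold 22 and 15; after swapping, the array is [10, 25, 15, 22, 29, 12, 19, 31].
Sweep left to right; for each value list the smaller values that follow it:
10: 0
25: 4
15: 1
22: 2
29: 2
12: 0
19: 0
31: 0
Sum: 0 + 4 + 1 + 2 + 2 + 0 + 0 + 0 = 9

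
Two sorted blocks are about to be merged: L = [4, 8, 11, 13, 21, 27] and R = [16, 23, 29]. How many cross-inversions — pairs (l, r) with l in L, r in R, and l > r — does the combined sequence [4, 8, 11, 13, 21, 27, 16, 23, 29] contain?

3

For each element r of the right run, count left-run elements greater than r:
r = 16: 21, 27 → 2
r = 23: 27 → 1
r = 29: none → 0
Cross-inversions: 2 + 1 + 0 = 3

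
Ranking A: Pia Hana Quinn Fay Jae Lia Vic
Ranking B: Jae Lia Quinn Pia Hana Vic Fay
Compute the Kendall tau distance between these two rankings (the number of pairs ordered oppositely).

Assign each item its position (1..7) in the first ordering, then rewrite the second ordering as that position sequence:
positions: Pia→1, Hana→2, Quinn→3, Fay→4, Jae→5, Lia→6, Vic→7
second ordering as positions: [5, 6, 3, 1, 2, 7, 4]
Discordant pairs = inversions in this position sequence.
5: 3, 1, 2, 4 → 4
6: 3, 1, 2, 4 → 4
3: 1, 2 → 2
1: 0
2: 0
7: 4 → 1
4: 0
Total: 4 + 4 + 2 + 0 + 0 + 1 + 0 = 11

11 discordant pairs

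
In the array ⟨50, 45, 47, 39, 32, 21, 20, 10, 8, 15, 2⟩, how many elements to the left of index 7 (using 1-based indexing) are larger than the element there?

The element at index 7 is 20.
Elements before it: 50, 45, 47, 39, 32, 21
Those larger than 20: 50, 45, 47, 39, 32, 21

6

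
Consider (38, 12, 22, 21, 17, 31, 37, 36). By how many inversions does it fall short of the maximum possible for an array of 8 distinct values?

17 inversions short

Maximum inversions for 8 distinct elements is C(8, 2) = 8·7/2 = 28.
Current inversions — for each element, count later smaller elements:
38: 7
12: 0
22: 2
21: 1
17: 0
31: 0
37: 1
36: 0
Current total: 7 + 0 + 2 + 1 + 0 + 0 + 1 + 0 = 11
Shortfall: 28 − 11 = 17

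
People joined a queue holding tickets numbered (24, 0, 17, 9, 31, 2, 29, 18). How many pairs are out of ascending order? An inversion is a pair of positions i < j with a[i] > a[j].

Sweep left to right; for each value list the smaller values that follow it:
24 → 0, 17, 9, 2, 18 → 5
0 → none → 0
17 → 9, 2 → 2
9 → 2 → 1
31 → 2, 29, 18 → 3
2 → none → 0
29 → 18 → 1
18 → none → 0
Sum: 5 + 0 + 2 + 1 + 3 + 0 + 1 + 0 = 12

12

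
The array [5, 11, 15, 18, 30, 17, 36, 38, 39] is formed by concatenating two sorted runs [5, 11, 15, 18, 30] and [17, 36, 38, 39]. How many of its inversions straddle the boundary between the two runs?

Take each right-half value and tally the left-half values above it:
r = 17: 18, 30 → 2
r = 36: none → 0
r = 38: none → 0
r = 39: none → 0
Cross-inversions: 2 + 0 + 0 + 0 = 2

2 cross-inversions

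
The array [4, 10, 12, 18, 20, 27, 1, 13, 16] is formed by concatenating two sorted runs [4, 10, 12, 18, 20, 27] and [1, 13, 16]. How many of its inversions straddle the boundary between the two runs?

For each element r of the right run, count left-run elements greater than r:
r = 1: 4, 10, 12, 18, 20, 27 → 6
r = 13: 18, 20, 27 → 3
r = 16: 18, 20, 27 → 3
Cross-inversions: 6 + 3 + 3 = 12

12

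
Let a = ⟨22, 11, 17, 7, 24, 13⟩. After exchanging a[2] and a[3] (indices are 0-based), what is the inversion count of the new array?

There are 7 inversions.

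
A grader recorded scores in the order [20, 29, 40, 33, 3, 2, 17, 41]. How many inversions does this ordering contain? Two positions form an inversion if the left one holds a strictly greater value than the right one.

14 inversions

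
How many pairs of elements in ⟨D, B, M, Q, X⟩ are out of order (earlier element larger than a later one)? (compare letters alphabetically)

Sweep left to right; for each value list the smaller values that follow it:
D: 1
B: 0
M: 0
Q: 0
X: 0
Sum: 1 + 0 + 0 + 0 + 0 = 1

1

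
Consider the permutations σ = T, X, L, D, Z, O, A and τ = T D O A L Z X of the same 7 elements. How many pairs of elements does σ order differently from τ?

Assign each item its position (1..7) in the first ordering, then rewrite the second ordering as that position sequence:
positions: T→1, X→2, L→3, D→4, Z→5, O→6, A→7
second ordering as positions: [1, 4, 6, 7, 3, 5, 2]
Discordant pairs = inversions in this position sequence.
1: 0
4: 3, 2 → 2
6: 3, 5, 2 → 3
7: 3, 5, 2 → 3
3: 2 → 1
5: 2 → 1
2: 0
Total: 0 + 2 + 3 + 3 + 1 + 1 + 0 = 10

10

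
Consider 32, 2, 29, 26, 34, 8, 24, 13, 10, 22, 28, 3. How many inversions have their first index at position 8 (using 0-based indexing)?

The element at index 8 is 10.
Elements after it: 22, 28, 3
Those smaller than 10: 3

1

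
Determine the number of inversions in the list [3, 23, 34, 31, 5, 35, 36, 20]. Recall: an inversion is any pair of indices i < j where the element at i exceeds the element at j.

Element-by-element contributions:
3: 0
23: 2
34: 3
31: 2
5: 0
35: 1
36: 1
20: 0
Sum: 0 + 2 + 3 + 2 + 0 + 1 + 1 + 0 = 9

9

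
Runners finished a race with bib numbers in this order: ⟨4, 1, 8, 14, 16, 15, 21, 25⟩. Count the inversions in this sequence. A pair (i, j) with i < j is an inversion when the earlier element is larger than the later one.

2 inversions

Count, for each position, how many later elements it exceeds:
4 → 1 → 1
1 → none → 0
8 → none → 0
14 → none → 0
16 → 15 → 1
15 → none → 0
21 → none → 0
25 → none → 0
Sum: 1 + 0 + 0 + 0 + 1 + 0 + 0 + 0 = 2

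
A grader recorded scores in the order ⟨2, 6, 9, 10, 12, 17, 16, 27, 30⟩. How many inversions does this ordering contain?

1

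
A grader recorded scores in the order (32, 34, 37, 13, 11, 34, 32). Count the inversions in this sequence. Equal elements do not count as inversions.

Sweep left to right; for each value list the smaller values that follow it:
32 → 13, 11 → 2
34 → 13, 11, 32 → 3
37 → 13, 11, 34, 32 → 4
13 → 11 → 1
11 → none → 0
34 → 32 → 1
32 → none → 0
Sum: 2 + 3 + 4 + 1 + 0 + 1 + 0 = 11

11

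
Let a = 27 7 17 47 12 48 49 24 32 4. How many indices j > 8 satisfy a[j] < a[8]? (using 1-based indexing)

1

The element at index 8 is 24.
Elements after it: 32, 4
Those smaller than 24: 4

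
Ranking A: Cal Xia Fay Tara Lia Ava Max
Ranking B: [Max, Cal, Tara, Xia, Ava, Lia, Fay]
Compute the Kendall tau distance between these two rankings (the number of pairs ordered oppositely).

Assign each item its position (1..7) in the first ordering, then rewrite the second ordering as that position sequence:
positions: Cal→1, Xia→2, Fay→3, Tara→4, Lia→5, Ava→6, Max→7
second ordering as positions: [7, 1, 4, 2, 6, 5, 3]
Discordant pairs = inversions in this position sequence.
7: 1, 4, 2, 6, 5, 3 → 6
1: 0
4: 2, 3 → 2
2: 0
6: 5, 3 → 2
5: 3 → 1
3: 0
Total: 6 + 0 + 2 + 0 + 2 + 1 + 0 = 11

11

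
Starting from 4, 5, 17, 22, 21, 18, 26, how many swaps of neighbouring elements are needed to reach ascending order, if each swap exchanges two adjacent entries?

3

The minimum number of adjacent swaps to sort an array equals its inversion count, since every such swap removes exactly one inversion.
Count inversions — for each element, later elements that are smaller:
4: none → 0
5: none → 0
17: none → 0
22: 21, 18 → 2
21: 18 → 1
18: none → 0
26: none → 0
Total inversions: 0 + 0 + 0 + 2 + 1 + 0 + 0 = 3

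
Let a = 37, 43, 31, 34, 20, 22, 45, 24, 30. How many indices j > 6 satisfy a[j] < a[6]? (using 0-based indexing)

The element at index 6 is 45.
Elements after it: 24, 30
Those smaller than 45: 24, 30

2 such elements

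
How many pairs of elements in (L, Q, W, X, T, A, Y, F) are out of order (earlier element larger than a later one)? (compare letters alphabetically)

13 inversions

For each element, count later entries that are smaller:
L → A, F → 2
Q → A, F → 2
W → T, A, F → 3
X → T, A, F → 3
T → A, F → 2
A → none → 0
Y → F → 1
F → none → 0
Sum: 2 + 2 + 3 + 3 + 2 + 0 + 1 + 0 = 13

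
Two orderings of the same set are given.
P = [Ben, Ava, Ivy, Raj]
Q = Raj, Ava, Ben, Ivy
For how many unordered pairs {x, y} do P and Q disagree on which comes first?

4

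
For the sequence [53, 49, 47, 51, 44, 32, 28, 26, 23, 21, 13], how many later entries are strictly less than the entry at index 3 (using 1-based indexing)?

The element at index 3 is 47.
Elements after it: 51, 44, 32, 28, 26, 23, 21, 13
Those smaller than 47: 44, 32, 28, 26, 23, 21, 13

7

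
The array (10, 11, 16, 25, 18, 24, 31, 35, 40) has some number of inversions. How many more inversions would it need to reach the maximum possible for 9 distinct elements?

34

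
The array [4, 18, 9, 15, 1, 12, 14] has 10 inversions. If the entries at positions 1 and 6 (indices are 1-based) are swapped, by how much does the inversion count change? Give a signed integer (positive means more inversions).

Positions 1 and 6 hold 4 and 12; after swapping, the array is [12, 18, 9, 15, 1, 4, 14].
Element-by-element contributions:
12: 3
18: 5
9: 2
15: 3
1: 0
4: 0
14: 0
Sum: 3 + 5 + 2 + 3 + 0 + 0 + 0 = 13
Change: 13 − 10 = +3

+3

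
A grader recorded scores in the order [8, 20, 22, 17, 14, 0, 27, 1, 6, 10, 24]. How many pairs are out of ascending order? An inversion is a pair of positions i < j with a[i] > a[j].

28

Element-by-element contributions:
8 → 0, 1, 6 → 3
20 → 17, 14, 0, 1, 6, 10 → 6
22 → 17, 14, 0, 1, 6, 10 → 6
17 → 14, 0, 1, 6, 10 → 5
14 → 0, 1, 6, 10 → 4
0 → none → 0
27 → 1, 6, 10, 24 → 4
1 → none → 0
6 → none → 0
10 → none → 0
24 → none → 0
Sum: 3 + 6 + 6 + 5 + 4 + 0 + 4 + 0 + 0 + 0 + 0 = 28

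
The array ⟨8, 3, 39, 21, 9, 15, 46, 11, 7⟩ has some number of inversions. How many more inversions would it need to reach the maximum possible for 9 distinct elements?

Maximum inversions for 9 distinct elements is C(9, 2) = 9·8/2 = 36.
Current inversions — for each element, count later smaller elements:
8: 2
3: 0
39: 5
21: 4
9: 1
15: 2
46: 2
11: 1
7: 0
Current total: 2 + 0 + 5 + 4 + 1 + 2 + 2 + 1 + 0 = 17
Shortfall: 36 − 17 = 19

19 inversions short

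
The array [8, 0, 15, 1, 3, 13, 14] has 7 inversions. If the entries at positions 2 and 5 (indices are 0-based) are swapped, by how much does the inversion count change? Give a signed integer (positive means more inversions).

-1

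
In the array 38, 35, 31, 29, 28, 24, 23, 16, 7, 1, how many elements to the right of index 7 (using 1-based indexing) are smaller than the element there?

3

The element at index 7 is 23.
Elements after it: 16, 7, 1
Those smaller than 23: 16, 7, 1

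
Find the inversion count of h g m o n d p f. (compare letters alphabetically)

13

Element-by-element contributions:
h → g, d, f → 3
g → d, f → 2
m → d, f → 2
o → n, d, f → 3
n → d, f → 2
d → none → 0
p → f → 1
f → none → 0
Sum: 3 + 2 + 2 + 3 + 2 + 0 + 1 + 0 = 13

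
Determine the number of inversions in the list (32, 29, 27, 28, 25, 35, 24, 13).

There are 22 inversions.

Sweep left to right; for each value list the smaller values that follow it:
32: 6
29: 5
27: 3
28: 3
25: 2
35: 2
24: 1
13: 0
Sum: 6 + 5 + 3 + 3 + 2 + 2 + 1 + 0 = 22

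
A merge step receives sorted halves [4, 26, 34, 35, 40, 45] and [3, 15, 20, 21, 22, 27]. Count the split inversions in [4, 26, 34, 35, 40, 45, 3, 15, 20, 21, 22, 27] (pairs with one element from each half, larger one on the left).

Take each right-half value and tally the left-half values above it:
r = 3: 4, 26, 34, 35, 40, 45 → 6
r = 15: 26, 34, 35, 40, 45 → 5
r = 20: 26, 34, 35, 40, 45 → 5
r = 21: 26, 34, 35, 40, 45 → 5
r = 22: 26, 34, 35, 40, 45 → 5
r = 27: 34, 35, 40, 45 → 4
Cross-inversions: 6 + 5 + 5 + 5 + 5 + 4 = 30

30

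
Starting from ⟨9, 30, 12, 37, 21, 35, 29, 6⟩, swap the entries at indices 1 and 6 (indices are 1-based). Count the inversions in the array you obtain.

21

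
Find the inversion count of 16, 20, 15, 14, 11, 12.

13

Count, for each position, how many later elements it exceeds:
16: 4
20: 4
15: 3
14: 2
11: 0
12: 0
Sum: 4 + 4 + 3 + 2 + 0 + 0 = 13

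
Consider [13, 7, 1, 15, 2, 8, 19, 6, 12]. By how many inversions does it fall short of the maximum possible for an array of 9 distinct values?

Maximum inversions for 9 distinct elements is C(9, 2) = 9·8/2 = 36.
Current inversions — for each element, count later smaller elements:
13: 6
7: 3
1: 0
15: 4
2: 0
8: 1
19: 2
6: 0
12: 0
Current total: 6 + 3 + 0 + 4 + 0 + 1 + 2 + 0 + 0 = 16
Shortfall: 36 − 16 = 20

20 inversions short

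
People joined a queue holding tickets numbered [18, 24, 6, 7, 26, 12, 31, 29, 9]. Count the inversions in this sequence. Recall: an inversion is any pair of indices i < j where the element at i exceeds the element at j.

Sweep left to right; for each value list the smaller values that follow it:
18: 4
24: 4
6: 0
7: 0
26: 2
12: 1
31: 2
29: 1
9: 0
Sum: 4 + 4 + 0 + 0 + 2 + 1 + 2 + 1 + 0 = 14

14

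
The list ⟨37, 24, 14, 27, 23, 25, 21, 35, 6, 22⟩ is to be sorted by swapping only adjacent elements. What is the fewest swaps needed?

29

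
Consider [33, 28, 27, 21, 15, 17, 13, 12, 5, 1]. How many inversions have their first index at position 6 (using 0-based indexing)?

3

The element at index 6 is 13.
Elements after it: 12, 5, 1
Those smaller than 13: 12, 5, 1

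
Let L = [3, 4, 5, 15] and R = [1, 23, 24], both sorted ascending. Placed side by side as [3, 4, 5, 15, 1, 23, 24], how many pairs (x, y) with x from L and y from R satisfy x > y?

4

For each element r of the right run, count left-run elements greater than r:
r = 1: 3, 4, 5, 15 → 4
r = 23: none → 0
r = 24: none → 0
Cross-inversions: 4 + 0 + 0 = 4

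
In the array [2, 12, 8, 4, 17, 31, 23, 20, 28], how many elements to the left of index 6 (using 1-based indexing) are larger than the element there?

0

The element at index 6 is 31.
Elements before it: 2, 12, 8, 4, 17
None of them are larger than 31.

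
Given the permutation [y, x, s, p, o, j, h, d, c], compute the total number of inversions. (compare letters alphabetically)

For each element, count later entries that are smaller:
y: 8
x: 7
s: 6
p: 5
o: 4
j: 3
h: 2
d: 1
c: 0
Sum: 8 + 7 + 6 + 5 + 4 + 3 + 2 + 1 + 0 = 36

Inversions: 36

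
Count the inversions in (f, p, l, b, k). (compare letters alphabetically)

Listing every pair i<j with a[i]>a[j] (using 1-based positions):
(1,4): f > b
(2,3): p > l
(2,4): p > b
(2,5): p > k
(3,4): l > b
(3,5): l > k
That's 6 pairs.

6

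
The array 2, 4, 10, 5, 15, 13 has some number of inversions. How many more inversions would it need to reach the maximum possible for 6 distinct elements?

13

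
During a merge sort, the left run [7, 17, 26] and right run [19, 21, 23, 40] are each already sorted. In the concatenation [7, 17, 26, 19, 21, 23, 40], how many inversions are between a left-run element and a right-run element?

Split inversions: 3

For each element r of the right run, count left-run elements greater than r:
r = 19: 26 → 1
r = 21: 26 → 1
r = 23: 26 → 1
r = 40: none → 0
Cross-inversions: 1 + 1 + 1 + 0 = 3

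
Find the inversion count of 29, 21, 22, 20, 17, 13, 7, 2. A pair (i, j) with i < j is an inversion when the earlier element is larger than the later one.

Element-by-element contributions:
29: 7
21: 5
22: 5
20: 4
17: 3
13: 2
7: 1
2: 0
Sum: 7 + 5 + 5 + 4 + 3 + 2 + 1 + 0 = 27

27 inversions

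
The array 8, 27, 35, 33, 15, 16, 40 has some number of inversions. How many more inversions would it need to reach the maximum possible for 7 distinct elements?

Maximum inversions for 7 distinct elements is C(7, 2) = 7·6/2 = 21.
Current inversions — for each element, count later smaller elements:
8: 0
27: 2
35: 3
33: 2
15: 0
16: 0
40: 0
Current total: 0 + 2 + 3 + 2 + 0 + 0 + 0 = 7
Shortfall: 21 − 7 = 14

14 inversions short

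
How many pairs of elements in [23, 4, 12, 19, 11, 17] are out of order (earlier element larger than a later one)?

8

Sweep left to right; for each value list the smaller values that follow it:
23: 5
4: 0
12: 1
19: 2
11: 0
17: 0
Sum: 5 + 0 + 1 + 2 + 0 + 0 = 8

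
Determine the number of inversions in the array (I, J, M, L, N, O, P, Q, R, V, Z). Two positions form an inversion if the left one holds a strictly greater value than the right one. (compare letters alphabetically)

1 inversion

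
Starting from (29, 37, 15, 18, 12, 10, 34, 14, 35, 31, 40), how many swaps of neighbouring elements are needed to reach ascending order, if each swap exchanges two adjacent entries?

There are 23 adjacent swaps.

Each adjacent swap fixes exactly one inversion, so the minimum swap count equals the number of inversions.
Count inversions — for each element, later elements that are smaller:
29: 15, 18, 12, 10, 14 → 5
37: 15, 18, 12, 10, 34, 14, 35, 31 → 8
15: 12, 10, 14 → 3
18: 12, 10, 14 → 3
12: 10 → 1
10: none → 0
34: 14, 31 → 2
14: none → 0
35: 31 → 1
31: none → 0
40: none → 0
Total inversions: 5 + 8 + 3 + 3 + 1 + 0 + 2 + 0 + 1 + 0 + 0 = 23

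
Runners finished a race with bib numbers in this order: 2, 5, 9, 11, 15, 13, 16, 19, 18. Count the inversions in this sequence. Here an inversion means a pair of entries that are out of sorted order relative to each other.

2 inversions

Element-by-element contributions:
2 → none → 0
5 → none → 0
9 → none → 0
11 → none → 0
15 → 13 → 1
13 → none → 0
16 → none → 0
19 → 18 → 1
18 → none → 0
Sum: 0 + 0 + 0 + 0 + 1 + 0 + 0 + 1 + 0 = 2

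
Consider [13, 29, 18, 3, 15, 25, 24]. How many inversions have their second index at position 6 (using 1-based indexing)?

1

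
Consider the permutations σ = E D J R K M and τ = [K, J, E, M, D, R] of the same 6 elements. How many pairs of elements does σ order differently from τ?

8 discordant pairs

Assign each item its position (1..6) in the first ordering, then rewrite the second ordering as that position sequence:
positions: E→1, D→2, J→3, R→4, K→5, M→6
second ordering as positions: [5, 3, 1, 6, 2, 4]
Discordant pairs = inversions in this position sequence.
5: 3, 1, 2, 4 → 4
3: 1, 2 → 2
1: 0
6: 2, 4 → 2
2: 0
4: 0
Total: 4 + 2 + 0 + 2 + 0 + 0 = 8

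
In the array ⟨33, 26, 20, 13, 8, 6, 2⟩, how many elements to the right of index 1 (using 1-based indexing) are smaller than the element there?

The element at index 1 is 33.
Elements after it: 26, 20, 13, 8, 6, 2
Those smaller than 33: 26, 20, 13, 8, 6, 2

6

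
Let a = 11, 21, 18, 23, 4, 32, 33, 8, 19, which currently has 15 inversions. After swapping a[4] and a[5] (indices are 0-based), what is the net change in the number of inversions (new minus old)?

Positions 4 and 5 hold 4 and 32; after swapping, the array is [11, 21, 18, 23, 32, 4, 33, 8, 19].
Count, for each position, how many later elements it exceeds:
11 → 4, 8 → 2
21 → 18, 4, 8, 19 → 4
18 → 4, 8 → 2
23 → 4, 8, 19 → 3
32 → 4, 8, 19 → 3
4 → none → 0
33 → 8, 19 → 2
8 → none → 0
19 → none → 0
Sum: 2 + 4 + 2 + 3 + 3 + 0 + 2 + 0 + 0 = 16
Change: 16 − 15 = +1

+1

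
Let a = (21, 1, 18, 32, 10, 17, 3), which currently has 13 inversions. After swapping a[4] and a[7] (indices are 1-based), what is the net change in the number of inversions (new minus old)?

Positions 4 and 7 hold 32 and 3; after swapping, the array is [21, 1, 18, 3, 10, 17, 32].
For each element, count later entries that are smaller:
21 → 1, 18, 3, 10, 17 → 5
1 → none → 0
18 → 3, 10, 17 → 3
3 → none → 0
10 → none → 0
17 → none → 0
32 → none → 0
Sum: 5 + 0 + 3 + 0 + 0 + 0 + 0 = 8
Change: 8 − 13 = -5

-5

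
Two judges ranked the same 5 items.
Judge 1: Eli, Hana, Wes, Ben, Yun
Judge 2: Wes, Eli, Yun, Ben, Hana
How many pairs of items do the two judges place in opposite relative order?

5

Assign each item its position (1..5) in the first ordering, then rewrite the second ordering as that position sequence:
positions: Eli→1, Hana→2, Wes→3, Ben→4, Yun→5
second ordering as positions: [3, 1, 5, 4, 2]
Discordant pairs = inversions in this position sequence.
3: 1, 2 → 2
1: 0
5: 4, 2 → 2
4: 2 → 1
2: 0
Total: 2 + 0 + 2 + 1 + 0 = 5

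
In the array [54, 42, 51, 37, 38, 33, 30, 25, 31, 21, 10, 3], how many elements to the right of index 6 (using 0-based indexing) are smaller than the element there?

The element at index 6 is 30.
Elements after it: 25, 31, 21, 10, 3
Those smaller than 30: 25, 21, 10, 3

4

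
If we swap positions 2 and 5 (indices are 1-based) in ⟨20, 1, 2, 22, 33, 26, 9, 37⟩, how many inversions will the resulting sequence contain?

12 inversions

Positions 2 and 5 hold 1 and 33; after swapping, the array is [20, 33, 2, 22, 1, 26, 9, 37].
Count, for each position, how many later elements it exceeds:
20 → 2, 1, 9 → 3
33 → 2, 22, 1, 26, 9 → 5
2 → 1 → 1
22 → 1, 9 → 2
1 → none → 0
26 → 9 → 1
9 → none → 0
37 → none → 0
Sum: 3 + 5 + 1 + 2 + 0 + 1 + 0 + 0 = 12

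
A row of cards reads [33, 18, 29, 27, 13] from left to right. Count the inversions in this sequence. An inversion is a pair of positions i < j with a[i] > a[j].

8 inversions

For each element, count later entries that are smaller:
33 → 18, 29, 27, 13 → 4
18 → 13 → 1
29 → 27, 13 → 2
27 → 13 → 1
13 → none → 0
Sum: 4 + 1 + 2 + 1 + 0 = 8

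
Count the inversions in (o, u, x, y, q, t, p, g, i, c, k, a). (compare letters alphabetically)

52 out-of-order pairs

Element-by-element contributions:
o → g, i, c, k, a → 5
u → q, t, p, g, i, c, k, a → 8
x → q, t, p, g, i, c, k, a → 8
y → q, t, p, g, i, c, k, a → 8
q → p, g, i, c, k, a → 6
t → p, g, i, c, k, a → 6
p → g, i, c, k, a → 5
g → c, a → 2
i → c, a → 2
c → a → 1
k → a → 1
a → none → 0
Sum: 5 + 8 + 8 + 8 + 6 + 6 + 5 + 2 + 2 + 1 + 1 + 0 = 52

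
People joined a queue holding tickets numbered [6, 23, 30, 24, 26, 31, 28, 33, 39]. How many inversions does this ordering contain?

Sweep left to right; for each value list the smaller values that follow it:
6 → none → 0
23 → none → 0
30 → 24, 26, 28 → 3
24 → none → 0
26 → none → 0
31 → 28 → 1
28 → none → 0
33 → none → 0
39 → none → 0
Sum: 0 + 0 + 3 + 0 + 0 + 1 + 0 + 0 + 0 = 4

Inversions: 4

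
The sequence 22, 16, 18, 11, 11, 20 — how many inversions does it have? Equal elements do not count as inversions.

Inversions: 9

Listing every pair i<j with a[i]>a[j] (using 0-based positions):
(0,1): 22 > 16
(0,2): 22 > 18
(0,3): 22 > 11
(0,4): 22 > 11
(0,5): 22 > 20
(1,3): 16 > 11
(1,4): 16 > 11
(2,3): 18 > 11
(2,4): 18 > 11
That's 9 pairs.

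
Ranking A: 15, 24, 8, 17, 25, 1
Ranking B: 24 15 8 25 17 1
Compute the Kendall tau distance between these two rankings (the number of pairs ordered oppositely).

2

Assign each item its position (1..6) in the first ordering, then rewrite the second ordering as that position sequence:
positions: 15→1, 24→2, 8→3, 17→4, 25→5, 1→6
second ordering as positions: [2, 1, 3, 5, 4, 6]
Discordant pairs = inversions in this position sequence.
2: 1 → 1
1: 0
3: 0
5: 4 → 1
4: 0
6: 0
Total: 1 + 0 + 0 + 1 + 0 + 0 = 2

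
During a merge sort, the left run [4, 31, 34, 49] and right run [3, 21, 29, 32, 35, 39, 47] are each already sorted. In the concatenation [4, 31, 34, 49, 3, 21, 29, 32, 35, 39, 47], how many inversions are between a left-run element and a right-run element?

Take each right-half value and tally the left-half values above it:
r = 3: 4, 31, 34, 49 → 4
r = 21: 31, 34, 49 → 3
r = 29: 31, 34, 49 → 3
r = 32: 34, 49 → 2
r = 35: 49 → 1
r = 39: 49 → 1
r = 47: 49 → 1
Cross-inversions: 4 + 3 + 3 + 2 + 1 + 1 + 1 = 15

There are 15 split inversions.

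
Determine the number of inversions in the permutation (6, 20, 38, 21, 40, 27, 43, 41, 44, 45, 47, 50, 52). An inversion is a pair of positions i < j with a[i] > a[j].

There are 4 inversions.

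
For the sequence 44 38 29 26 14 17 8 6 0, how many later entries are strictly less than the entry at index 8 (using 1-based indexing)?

1 such element

The element at index 8 is 6.
Elements after it: 0
Those smaller than 6: 0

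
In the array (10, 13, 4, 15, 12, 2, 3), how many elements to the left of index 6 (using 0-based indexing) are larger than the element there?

5

The element at index 6 is 3.
Elements before it: 10, 13, 4, 15, 12, 2
Those larger than 3: 10, 13, 4, 15, 12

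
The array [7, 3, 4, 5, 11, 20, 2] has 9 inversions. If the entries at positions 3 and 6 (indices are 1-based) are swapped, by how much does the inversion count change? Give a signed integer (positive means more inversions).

+5

Positions 3 and 6 hold 4 and 20; after swapping, the array is [7, 3, 20, 5, 11, 4, 2].
Element-by-element contributions:
7: 4
3: 1
20: 4
5: 2
11: 2
4: 1
2: 0
Sum: 4 + 1 + 4 + 2 + 2 + 1 + 0 = 14
Change: 14 − 9 = +5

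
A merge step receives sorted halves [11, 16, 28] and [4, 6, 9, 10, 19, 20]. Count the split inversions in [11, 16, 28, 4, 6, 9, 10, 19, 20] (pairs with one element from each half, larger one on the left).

14

Take each right-half value and tally the left-half values above it:
r = 4: 11, 16, 28 → 3
r = 6: 11, 16, 28 → 3
r = 9: 11, 16, 28 → 3
r = 10: 11, 16, 28 → 3
r = 19: 28 → 1
r = 20: 28 → 1
Cross-inversions: 3 + 3 + 3 + 3 + 1 + 1 = 14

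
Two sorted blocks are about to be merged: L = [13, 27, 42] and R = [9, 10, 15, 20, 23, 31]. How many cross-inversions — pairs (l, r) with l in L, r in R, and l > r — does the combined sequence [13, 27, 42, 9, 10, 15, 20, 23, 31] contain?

Split inversions: 13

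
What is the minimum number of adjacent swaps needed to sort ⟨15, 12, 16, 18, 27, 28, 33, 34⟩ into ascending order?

1

Minimum adjacent swaps = number of inversions (each swap of adjacent out-of-order elements removes one inversion and no swap can remove more).
Count inversions — for each element, later elements that are smaller:
15: 12 → 1
12: none → 0
16: none → 0
18: none → 0
27: none → 0
28: none → 0
33: none → 0
34: none → 0
Total inversions: 1 + 0 + 0 + 0 + 0 + 0 + 0 + 0 = 1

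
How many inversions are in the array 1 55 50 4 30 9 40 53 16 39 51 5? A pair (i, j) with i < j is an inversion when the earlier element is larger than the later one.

Count, for each position, how many later elements it exceeds:
1: 0
55: 10
50: 7
4: 0
30: 3
9: 1
40: 3
53: 4
16: 1
39: 1
51: 1
5: 0
Sum: 0 + 10 + 7 + 0 + 3 + 1 + 3 + 4 + 1 + 1 + 1 + 0 = 31

31 out-of-order pairs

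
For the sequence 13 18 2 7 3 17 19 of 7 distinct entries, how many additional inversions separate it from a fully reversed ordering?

13

Maximum inversions for 7 distinct elements is C(7, 2) = 7·6/2 = 21.
Current inversions — for each element, count later smaller elements:
13: 3
18: 4
2: 0
7: 1
3: 0
17: 0
19: 0
Current total: 3 + 4 + 0 + 1 + 0 + 0 + 0 = 8
Shortfall: 21 − 8 = 13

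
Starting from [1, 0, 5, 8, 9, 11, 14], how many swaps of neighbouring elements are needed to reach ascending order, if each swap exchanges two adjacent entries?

1 adjacent swap

Each adjacent swap fixes exactly one inversion, so the minimum swap count equals the number of inversions.
Count inversions — for each element, later elements that are smaller:
1: 0 → 1
0: none → 0
5: none → 0
8: none → 0
9: none → 0
11: none → 0
14: none → 0
Total inversions: 1 + 0 + 0 + 0 + 0 + 0 + 0 = 1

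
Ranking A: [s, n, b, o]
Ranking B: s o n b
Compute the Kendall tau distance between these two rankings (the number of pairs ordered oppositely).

Assign each item its position (1..4) in the first ordering, then rewrite the second ordering as that position sequence:
positions: s→1, n→2, b→3, o→4
second ordering as positions: [1, 4, 2, 3]
Discordant pairs = inversions in this position sequence.
1: 0
4: 2, 3 → 2
2: 0
3: 0
Total: 0 + 2 + 0 + 0 = 2

Discordant pairs: 2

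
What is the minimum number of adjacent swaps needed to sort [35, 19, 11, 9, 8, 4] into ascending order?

There are 15 swaps.

Each adjacent swap fixes exactly one inversion, so the minimum swap count equals the number of inversions.
Count inversions — for each element, later elements that are smaller:
35: 19, 11, 9, 8, 4 → 5
19: 11, 9, 8, 4 → 4
11: 9, 8, 4 → 3
9: 8, 4 → 2
8: 4 → 1
4: none → 0
Total inversions: 5 + 4 + 3 + 2 + 1 + 0 = 15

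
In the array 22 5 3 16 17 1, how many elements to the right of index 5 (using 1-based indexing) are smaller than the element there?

1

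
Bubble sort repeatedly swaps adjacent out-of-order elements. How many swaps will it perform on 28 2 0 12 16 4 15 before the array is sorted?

Minimum adjacent swaps = number of inversions (each swap of adjacent out-of-order elements removes one inversion and no swap can remove more).
Count inversions — for each element, later elements that are smaller:
28: 2, 0, 12, 16, 4, 15 → 6
2: 0 → 1
0: none → 0
12: 4 → 1
16: 4, 15 → 2
4: none → 0
15: none → 0
Total inversions: 6 + 1 + 0 + 1 + 2 + 0 + 0 = 10

10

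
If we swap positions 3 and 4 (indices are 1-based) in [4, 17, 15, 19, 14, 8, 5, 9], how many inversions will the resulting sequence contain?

Inversions: 18

Positions 3 and 4 hold 15 and 19; after swapping, the array is [4, 17, 19, 15, 14, 8, 5, 9].
Sweep left to right; for each value list the smaller values that follow it:
4: 0
17: 5
19: 5
15: 4
14: 3
8: 1
5: 0
9: 0
Sum: 0 + 5 + 5 + 4 + 3 + 1 + 0 + 0 = 18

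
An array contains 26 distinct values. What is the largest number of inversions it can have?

The maximum occurs when the array is in strictly decreasing order: every one of the C(26, 2) pairs is inverted.
C(26, 2) = 26·25/2 = 325

325 inversions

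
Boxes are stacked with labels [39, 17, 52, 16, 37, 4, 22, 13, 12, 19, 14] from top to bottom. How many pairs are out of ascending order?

Sweep left to right; for each value list the smaller values that follow it:
39: 9
17: 5
52: 8
16: 4
37: 6
4: 0
22: 4
13: 1
12: 0
19: 1
14: 0
Sum: 9 + 5 + 8 + 4 + 6 + 0 + 4 + 1 + 0 + 1 + 0 = 38

38 inversions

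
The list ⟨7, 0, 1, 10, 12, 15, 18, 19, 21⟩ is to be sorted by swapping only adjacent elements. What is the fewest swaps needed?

2

The minimum number of adjacent swaps to sort an array equals its inversion count, since every such swap removes exactly one inversion.
Count inversions — for each element, later elements that are smaller:
7: 0, 1 → 2
0: none → 0
1: none → 0
10: none → 0
12: none → 0
15: none → 0
18: none → 0
19: none → 0
21: none → 0
Total inversions: 2 + 0 + 0 + 0 + 0 + 0 + 0 + 0 + 0 = 2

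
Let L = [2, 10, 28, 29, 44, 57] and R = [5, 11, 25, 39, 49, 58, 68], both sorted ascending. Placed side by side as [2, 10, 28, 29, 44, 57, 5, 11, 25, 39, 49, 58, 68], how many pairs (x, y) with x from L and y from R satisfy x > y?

There are 16 cross-inversions.

Take each right-half value and tally the left-half values above it:
r = 5: 10, 28, 29, 44, 57 → 5
r = 11: 28, 29, 44, 57 → 4
r = 25: 28, 29, 44, 57 → 4
r = 39: 44, 57 → 2
r = 49: 57 → 1
r = 58: none → 0
r = 68: none → 0
Cross-inversions: 5 + 4 + 4 + 2 + 1 + 0 + 0 = 16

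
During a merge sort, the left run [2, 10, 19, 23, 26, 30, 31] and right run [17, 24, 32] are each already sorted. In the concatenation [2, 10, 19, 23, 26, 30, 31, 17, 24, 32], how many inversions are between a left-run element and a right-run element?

Split inversions: 8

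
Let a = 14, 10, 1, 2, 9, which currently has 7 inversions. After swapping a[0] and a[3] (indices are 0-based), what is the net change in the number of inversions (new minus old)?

Positions 0 and 3 hold 14 and 2; after swapping, the array is [2, 10, 1, 14, 9].
For each element, count later entries that are smaller:
2 → 1 → 1
10 → 1, 9 → 2
1 → none → 0
14 → 9 → 1
9 → none → 0
Sum: 1 + 2 + 0 + 1 + 0 = 4
Change: 4 − 7 = -3

-3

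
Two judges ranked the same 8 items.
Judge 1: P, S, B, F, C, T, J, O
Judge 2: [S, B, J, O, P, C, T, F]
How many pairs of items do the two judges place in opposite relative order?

Assign each item its position (1..8) in the first ordering, then rewrite the second ordering as that position sequence:
positions: P→1, S→2, B→3, F→4, C→5, T→6, J→7, O→8
second ordering as positions: [2, 3, 7, 8, 1, 5, 6, 4]
Discordant pairs = inversions in this position sequence.
2: 1 → 1
3: 1 → 1
7: 1, 5, 6, 4 → 4
8: 1, 5, 6, 4 → 4
1: 0
5: 4 → 1
6: 4 → 1
4: 0
Total: 1 + 1 + 4 + 4 + 0 + 1 + 1 + 0 = 12

12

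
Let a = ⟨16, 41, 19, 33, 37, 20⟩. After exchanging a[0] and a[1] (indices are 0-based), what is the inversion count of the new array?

There are 7 inversions.

Positions 0 and 1 hold 16 and 41; after swapping, the array is [41, 16, 19, 33, 37, 20].
For each element, count later entries that are smaller:
41 → 16, 19, 33, 37, 20 → 5
16 → none → 0
19 → none → 0
33 → 20 → 1
37 → 20 → 1
20 → none → 0
Sum: 5 + 0 + 0 + 1 + 1 + 0 = 7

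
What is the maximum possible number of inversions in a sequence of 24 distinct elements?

The maximum occurs when the array is in strictly decreasing order: every one of the C(24, 2) pairs is inverted.
C(24, 2) = 24·23/2 = 276

276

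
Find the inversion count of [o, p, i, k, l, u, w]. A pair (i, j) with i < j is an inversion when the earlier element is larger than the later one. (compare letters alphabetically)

For each element, count later entries that are smaller:
o → i, k, l → 3
p → i, k, l → 3
i → none → 0
k → none → 0
l → none → 0
u → none → 0
w → none → 0
Sum: 3 + 3 + 0 + 0 + 0 + 0 + 0 = 6

Inversions: 6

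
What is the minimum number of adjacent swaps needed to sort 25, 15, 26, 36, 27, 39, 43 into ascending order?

2 adjacent swaps

The minimum number of adjacent swaps to sort an array equals its inversion count, since every such swap removes exactly one inversion.
Count inversions — for each element, later elements that are smaller:
25: 15 → 1
15: none → 0
26: none → 0
36: 27 → 1
27: none → 0
39: none → 0
43: none → 0
Total inversions: 1 + 0 + 0 + 1 + 0 + 0 + 0 = 2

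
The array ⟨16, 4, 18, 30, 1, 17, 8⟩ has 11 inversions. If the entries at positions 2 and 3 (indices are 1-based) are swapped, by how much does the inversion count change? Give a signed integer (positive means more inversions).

Positions 2 and 3 hold 4 and 18; after swapping, the array is [16, 18, 4, 30, 1, 17, 8].
Count, for each position, how many later elements it exceeds:
16: 3
18: 4
4: 1
30: 3
1: 0
17: 1
8: 0
Sum: 3 + 4 + 1 + 3 + 0 + 1 + 0 = 12
Change: 12 − 11 = +1

+1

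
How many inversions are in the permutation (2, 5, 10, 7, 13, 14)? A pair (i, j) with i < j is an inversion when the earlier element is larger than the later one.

1

Inversion pairs (indices are 1-based):
(3,4): 10 > 7
That's 1 pair.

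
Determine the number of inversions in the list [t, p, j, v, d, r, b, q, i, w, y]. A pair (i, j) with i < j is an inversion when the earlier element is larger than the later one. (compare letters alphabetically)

24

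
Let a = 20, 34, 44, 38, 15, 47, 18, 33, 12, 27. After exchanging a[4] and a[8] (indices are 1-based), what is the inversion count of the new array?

Positions 4 and 8 hold 38 and 33; after swapping, the array is [20, 34, 44, 33, 15, 47, 18, 38, 12, 27].
Element-by-element contributions:
20: 3
34: 5
44: 6
33: 4
15: 1
47: 4
18: 1
38: 2
12: 0
27: 0
Sum: 3 + 5 + 6 + 4 + 1 + 4 + 1 + 2 + 0 + 0 = 26

26 inversions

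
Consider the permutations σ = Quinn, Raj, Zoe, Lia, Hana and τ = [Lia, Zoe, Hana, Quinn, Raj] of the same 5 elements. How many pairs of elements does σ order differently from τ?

Assign each item its position (1..5) in the first ordering, then rewrite the second ordering as that position sequence:
positions: Quinn→1, Raj→2, Zoe→3, Lia→4, Hana→5
second ordering as positions: [4, 3, 5, 1, 2]
Discordant pairs = inversions in this position sequence.
4: 3, 1, 2 → 3
3: 1, 2 → 2
5: 1, 2 → 2
1: 0
2: 0
Total: 3 + 2 + 2 + 0 + 0 = 7

7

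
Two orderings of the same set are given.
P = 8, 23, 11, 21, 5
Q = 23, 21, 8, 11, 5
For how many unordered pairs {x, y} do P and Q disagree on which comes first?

Assign each item its position (1..5) in the first ordering, then rewrite the second ordering as that position sequence:
positions: 8→1, 23→2, 11→3, 21→4, 5→5
second ordering as positions: [2, 4, 1, 3, 5]
Discordant pairs = inversions in this position sequence.
2: 1 → 1
4: 1, 3 → 2
1: 0
3: 0
5: 0
Total: 1 + 2 + 0 + 0 + 0 = 3

3 disagreeing pairs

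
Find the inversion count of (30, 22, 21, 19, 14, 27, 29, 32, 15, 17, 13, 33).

36 out-of-order pairs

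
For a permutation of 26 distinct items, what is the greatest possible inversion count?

325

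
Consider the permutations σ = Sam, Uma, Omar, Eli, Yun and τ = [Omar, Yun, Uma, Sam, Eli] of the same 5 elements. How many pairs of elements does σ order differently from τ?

Discordant pairs: 6

Assign each item its position (1..5) in the first ordering, then rewrite the second ordering as that position sequence:
positions: Sam→1, Uma→2, Omar→3, Eli→4, Yun→5
second ordering as positions: [3, 5, 2, 1, 4]
Discordant pairs = inversions in this position sequence.
3: 2, 1 → 2
5: 2, 1, 4 → 3
2: 1 → 1
1: 0
4: 0
Total: 2 + 3 + 1 + 0 + 0 = 6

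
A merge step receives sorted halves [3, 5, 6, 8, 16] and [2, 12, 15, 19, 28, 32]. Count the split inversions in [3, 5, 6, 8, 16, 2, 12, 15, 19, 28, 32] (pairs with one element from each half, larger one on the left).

7 cross-inversions

Count, for every r in R, how many entries of L exceed r:
r = 2: 3, 5, 6, 8, 16 → 5
r = 12: 16 → 1
r = 15: 16 → 1
r = 19: none → 0
r = 28: none → 0
r = 32: none → 0
Cross-inversions: 5 + 1 + 1 + 0 + 0 + 0 = 7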